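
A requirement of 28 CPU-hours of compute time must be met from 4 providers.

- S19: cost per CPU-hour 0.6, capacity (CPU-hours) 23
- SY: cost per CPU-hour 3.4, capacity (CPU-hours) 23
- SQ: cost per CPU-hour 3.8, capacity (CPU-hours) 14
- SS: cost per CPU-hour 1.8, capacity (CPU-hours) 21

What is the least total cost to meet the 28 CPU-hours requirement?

Fill from the cheapest provider first.
S19 at 0.6: take all 23 CPU-hours ; 5 still needed.
SS (1.8): take the remaining 5 ; done.
SY, SQ: unused.
Cost = 23×0.6 + 5×1.8 = 22.8.

22.8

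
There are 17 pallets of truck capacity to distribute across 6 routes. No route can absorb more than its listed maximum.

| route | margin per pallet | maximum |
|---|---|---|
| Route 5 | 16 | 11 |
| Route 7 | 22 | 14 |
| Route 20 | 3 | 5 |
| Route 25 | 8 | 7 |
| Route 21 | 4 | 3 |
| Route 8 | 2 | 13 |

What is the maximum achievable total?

356

Rank by margin per pallet: Route 7 22 > Route 5 16 > Route 25 8 > Route 21 4 > Route 20 3 > Route 8 2.
Route 7: +14 to 14 (cap) — 3 left.
Route 5: +3 (room for 11) → 3. Pool exhausted.
Total = 16×3 + 22×14 = 356.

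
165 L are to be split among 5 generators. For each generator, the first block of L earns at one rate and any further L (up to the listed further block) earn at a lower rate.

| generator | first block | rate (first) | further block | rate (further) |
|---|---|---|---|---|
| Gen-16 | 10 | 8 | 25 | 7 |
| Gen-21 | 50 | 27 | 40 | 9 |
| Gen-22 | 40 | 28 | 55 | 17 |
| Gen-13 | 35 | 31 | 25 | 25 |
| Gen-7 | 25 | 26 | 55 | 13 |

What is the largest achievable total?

Order all 10 blocks by rate: Gen-13/tier1 31 > Gen-22/tier1 28 > Gen-21/tier1 27 > Gen-7/tier1 26 > Gen-13/tier2 25 > Gen-22/tier2 17 > Gen-7/tier2 13 > Gen-21/tier2 9 > Gen-16/tier1 8 > Gen-16/tier2 7.
Fill Gen-13 tier1 block (35 at 31) — 130 left.
Fill Gen-22 tier1 block (40 at 28) — 90 left.
Gen-21/tier1 (27): +50 — 40 left.
Gen-7/tier1 (26): +25 — 15 left.
Gen-13/tier2: +15 of 25 at 25; pool empty.
Total = 31×35 + 28×40 + 27×50 + 26×25 + 25×15 = 4580.

4580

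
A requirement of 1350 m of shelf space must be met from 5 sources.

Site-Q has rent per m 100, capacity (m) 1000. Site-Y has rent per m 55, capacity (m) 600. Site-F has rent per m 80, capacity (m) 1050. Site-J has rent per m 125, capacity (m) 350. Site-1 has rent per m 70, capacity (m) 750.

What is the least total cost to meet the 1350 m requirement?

Use sources in increasing cost order.
Take 600 from Site-Y at 55 → need 750 more.
Site-1 at 70: take all 750 m → 0 still needed.
Site-F, Site-Q, Site-J: unused.
Cost = 600×55 + 750×70 = 85500.

85500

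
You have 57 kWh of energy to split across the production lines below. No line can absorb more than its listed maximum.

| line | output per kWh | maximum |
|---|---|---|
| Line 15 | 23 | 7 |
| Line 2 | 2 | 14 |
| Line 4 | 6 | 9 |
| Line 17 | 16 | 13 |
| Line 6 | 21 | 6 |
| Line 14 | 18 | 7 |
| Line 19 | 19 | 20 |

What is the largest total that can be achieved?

1025

Highest output per kWh first: Line 15 23 > Line 6 21 > Line 19 19 > Line 14 18 > Line 17 16 > Line 4 6 > Line 2 2.
Line 15 takes 7 to reach its cap of 7 ; 50 left.
Line 6: +6 to 6 (cap) ; 44 left.
Line 19 takes 20 to reach its cap of 20 ; 24 left.
Line 14: +7 to 7 (cap) ; 17 left.
Give Line 17 13 to hit its cap of 13 ; 4 left.
Only 4 left; Line 4 takes them to reach 4.
Total = 23×7 + 6×4 + 16×13 + 21×6 + 18×7 + 19×20 = 1025.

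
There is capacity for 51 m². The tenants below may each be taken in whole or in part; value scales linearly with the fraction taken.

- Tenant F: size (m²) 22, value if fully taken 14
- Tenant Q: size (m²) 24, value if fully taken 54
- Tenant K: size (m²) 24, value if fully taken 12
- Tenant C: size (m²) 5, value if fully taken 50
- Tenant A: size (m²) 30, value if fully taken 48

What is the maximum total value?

139.2

Sort by value density: Tenant C 50/5≈10, Tenant Q 54/24≈2.25, Tenant A 48/30≈1.6, Tenant F 14/22≈0.636, Tenant K 12/24≈0.5.
Tenant C: take in full, 5 m² for value 50 — 46 left.
Tenant Q: take in full, 24 m² for value 54 — 22 left.
22 m² left: a 22/30 share of Tenant A gives 48×22/30 = 35.2.
Total value = 139.2.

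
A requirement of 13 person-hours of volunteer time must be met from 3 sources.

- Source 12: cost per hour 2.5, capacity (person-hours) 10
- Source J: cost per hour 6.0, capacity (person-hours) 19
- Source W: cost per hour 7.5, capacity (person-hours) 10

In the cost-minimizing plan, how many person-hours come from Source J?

Fill from the cheapest source first.
Take 10 from Source 12 at 2.5 ; need 3 more.
Source J (6.0): take the remaining 3 ; done.
Source W: unused.

3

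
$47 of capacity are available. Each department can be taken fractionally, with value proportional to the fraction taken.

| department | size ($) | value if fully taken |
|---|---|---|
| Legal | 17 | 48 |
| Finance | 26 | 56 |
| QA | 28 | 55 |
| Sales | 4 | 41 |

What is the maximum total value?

145

Sort by value density: Sales 41/4≈10.2, Legal 48/17≈2.82, Finance 56/26≈2.15, QA 55/28≈1.96.
Take all of Sales (4 $, value 41) — 43 $ left.
Take all of Legal (17 $, value 48) — 26 $ left.
All 26 $ of Finance fit (value 56) — 0 remain.
Total value = 145.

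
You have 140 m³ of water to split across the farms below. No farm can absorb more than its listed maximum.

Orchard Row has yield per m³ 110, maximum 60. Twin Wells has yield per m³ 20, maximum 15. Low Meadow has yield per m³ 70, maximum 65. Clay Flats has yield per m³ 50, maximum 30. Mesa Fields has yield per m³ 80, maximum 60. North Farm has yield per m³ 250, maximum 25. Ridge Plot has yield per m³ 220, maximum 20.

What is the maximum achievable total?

Order the farms by yield per m³: North Farm 250 > Ridge Plot 220 > Orchard Row 110 > Mesa Fields 80 > Low Meadow 70 > Clay Flats 50 > Twin Wells 20.
North Farm: +25 to 25 (cap) — 115 left.
Give Ridge Plot 20 to hit its cap of 20 — 95 left.
Orchard Row takes 60 to reach its cap of 60 — 35 left.
Mesa Fields has room for 60 but only 35 remain, so it gets 35.
Total = 110×60 + 80×35 + 250×25 + 220×20 = 20050.

20050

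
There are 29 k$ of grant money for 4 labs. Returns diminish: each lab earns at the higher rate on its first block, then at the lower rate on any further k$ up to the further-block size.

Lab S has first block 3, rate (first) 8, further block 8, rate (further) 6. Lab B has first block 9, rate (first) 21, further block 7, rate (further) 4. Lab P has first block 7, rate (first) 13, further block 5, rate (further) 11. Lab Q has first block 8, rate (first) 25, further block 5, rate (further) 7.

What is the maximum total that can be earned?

535

Treat each block as its own option and order by rate: Lab Q/first 25 > Lab B/first 21 > Lab P/first 13 > Lab P/second 11 > Lab S/first 8 > Lab Q/second 7 > Lab S/second 6 > Lab B/second 4.
Fill Lab Q first block (8 at 25) — 21 left.
Fill Lab B first block (9 at 21) — 12 left.
Lab P/first (13): +7 — 5 left.
Lab P second at 11: fill all 5 — 0 left.
Total = 25×8 + 21×9 + 13×7 + 11×5 = 535.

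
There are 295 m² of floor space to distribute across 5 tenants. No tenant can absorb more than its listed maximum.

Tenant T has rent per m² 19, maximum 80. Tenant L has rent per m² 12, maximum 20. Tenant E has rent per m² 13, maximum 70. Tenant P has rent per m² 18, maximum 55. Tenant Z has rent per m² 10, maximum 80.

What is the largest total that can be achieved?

Order the tenants by rent per m²: Tenant T 19 > Tenant P 18 > Tenant E 13 > Tenant L 12 > Tenant Z 10.
Tenant T takes 80 to reach its cap of 80 ; 215 left.
Give Tenant P 55 to hit its cap of 55 ; 160 left.
Tenant E takes 70 to reach its cap of 70 ; 90 left.
Tenant L: +20 to 20 (cap) ; 70 left.
Tenant Z has room for 80 but only 70 remain, so it gets 70.
Total = 19×80 + 12×20 + 13×70 + 18×55 + 10×70 = 4360.

4360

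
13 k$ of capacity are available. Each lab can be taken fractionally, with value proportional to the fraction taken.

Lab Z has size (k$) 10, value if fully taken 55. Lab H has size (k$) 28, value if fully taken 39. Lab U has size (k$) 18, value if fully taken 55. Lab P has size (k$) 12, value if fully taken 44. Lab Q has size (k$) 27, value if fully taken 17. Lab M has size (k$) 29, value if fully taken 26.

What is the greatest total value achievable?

66

Best value per unit of size first: Lab Z 55/10≈5.5, Lab P 44/12≈3.67, Lab U 55/18≈3.06, Lab H 39/28≈1.39, Lab M 26/29≈0.897, Lab Q 17/27≈0.63.
Lab Z: take in full, 10 k$ for value 55 ; 3 left.
3 k$ left: a 3/12 share of Lab P gives 44×3/12 = 11.
Total value = 66.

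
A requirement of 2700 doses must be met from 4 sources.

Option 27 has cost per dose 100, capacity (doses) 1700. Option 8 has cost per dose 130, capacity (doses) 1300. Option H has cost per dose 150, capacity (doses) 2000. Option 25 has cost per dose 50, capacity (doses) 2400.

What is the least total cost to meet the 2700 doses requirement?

150000

Use sources in increasing cost order.
Option 25 (50): use full 2400 ; 300 doses to go.
Option 27 at 100: take 300 of its 1700 ; requirement met.
Option 8, Option H: unused.
Cost = 2400×50 + 300×100 = 150000.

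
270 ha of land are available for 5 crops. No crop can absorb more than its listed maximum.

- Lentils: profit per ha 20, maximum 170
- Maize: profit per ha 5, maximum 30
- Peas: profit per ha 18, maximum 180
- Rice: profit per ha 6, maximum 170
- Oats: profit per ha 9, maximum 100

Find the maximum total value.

Rank by profit per ha: Lentils 20 > Peas 18 > Oats 9 > Rice 6 > Maize 5.
Lentils: +170 to 170 (cap) — 100 left.
Peas: +100 (room for 180) → 100. Pool exhausted.
Total = 20×170 + 18×100 = 5200.

5200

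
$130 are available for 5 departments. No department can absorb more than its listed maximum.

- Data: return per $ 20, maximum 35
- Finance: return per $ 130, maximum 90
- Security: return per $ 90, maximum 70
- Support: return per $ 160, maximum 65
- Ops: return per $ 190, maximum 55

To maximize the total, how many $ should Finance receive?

Highest return per $ first: Ops 190 > Support 160 > Finance 130 > Security 90 > Data 20.
Ops: +55 to 55 (cap) → 75 left.
Give Support 65 to hit its cap of 65 → 10 left.
Only 10 left; Finance takes them to reach 10.

10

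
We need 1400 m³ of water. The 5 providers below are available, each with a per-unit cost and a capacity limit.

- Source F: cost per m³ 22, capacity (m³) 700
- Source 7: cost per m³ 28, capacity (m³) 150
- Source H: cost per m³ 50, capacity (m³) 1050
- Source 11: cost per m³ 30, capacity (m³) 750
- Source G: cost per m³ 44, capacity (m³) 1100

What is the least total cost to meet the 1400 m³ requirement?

36100

Cheapest first:
Source F (22): use full 700 ; 700 m³ to go.
Source 7 at 28: take all 150 m³ ; 550 still needed.
Source 11 at 30: take 550 of its 750 ; requirement met.
Source G, Source H: unused.
Cost = 700×22 + 150×28 + 550×30 = 36100.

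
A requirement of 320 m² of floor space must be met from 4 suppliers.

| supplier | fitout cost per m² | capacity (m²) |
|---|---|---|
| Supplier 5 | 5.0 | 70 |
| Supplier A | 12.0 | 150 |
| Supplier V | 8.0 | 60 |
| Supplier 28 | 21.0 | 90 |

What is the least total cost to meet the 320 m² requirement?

Cheapest first:
Take 70 from Supplier 5 at 5.0 → need 250 more.
Take 60 from Supplier V at 8.0 → need 190 more.
Take 150 from Supplier A at 12.0 → need 40 more.
Supplier 28 at 21.0: take 40 of its 90 → requirement met.
Cost = 70×5.0 + 60×8.0 + 150×12.0 + 40×21.0 = 3470.

3470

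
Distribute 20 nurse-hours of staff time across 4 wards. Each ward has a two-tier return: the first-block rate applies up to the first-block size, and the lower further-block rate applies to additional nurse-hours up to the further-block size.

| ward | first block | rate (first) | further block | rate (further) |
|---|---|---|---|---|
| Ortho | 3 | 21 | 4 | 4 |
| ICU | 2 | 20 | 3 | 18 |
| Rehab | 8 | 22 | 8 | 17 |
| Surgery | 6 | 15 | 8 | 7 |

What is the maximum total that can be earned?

401

Order all 8 blocks by rate: Rehab/T1 22 > Ortho/T1 21 > ICU/T1 20 > ICU/T2 18 > Rehab/T2 17 > Surgery/T1 15 > Surgery/T2 7 > Ortho/T2 4.
Fill Rehab T1 block (8 at 22) — 12 left.
Fill Ortho T1 block (3 at 21) — 9 left.
Fill ICU T1 block (2 at 20) — 7 left.
ICU/T2 (18): +3 — 4 left.
Rehab T2 at 17: only 4 left, fill 4.
Total = 22×8 + 21×3 + 20×2 + 18×3 + 17×4 = 401.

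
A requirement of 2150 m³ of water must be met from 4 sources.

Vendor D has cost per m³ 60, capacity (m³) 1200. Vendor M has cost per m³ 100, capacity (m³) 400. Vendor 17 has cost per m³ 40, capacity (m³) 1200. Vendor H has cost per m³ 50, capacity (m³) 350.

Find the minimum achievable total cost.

Use sources in increasing cost order.
Take 1200 from Vendor 17 at 40 — need 950 more.
Take 350 from Vendor H at 50 — need 600 more.
Take 600 from Vendor D at 60 to finish.
Vendor M: unused.
Cost = 1200×40 + 350×50 + 600×60 = 101500.

101500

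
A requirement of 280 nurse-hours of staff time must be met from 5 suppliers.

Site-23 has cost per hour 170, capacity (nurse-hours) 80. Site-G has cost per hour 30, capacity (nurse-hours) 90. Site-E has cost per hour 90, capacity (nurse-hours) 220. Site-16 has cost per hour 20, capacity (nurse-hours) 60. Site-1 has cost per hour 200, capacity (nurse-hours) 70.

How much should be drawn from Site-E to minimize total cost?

130

Cheapest first:
Site-16 (20): use full 60 → 220 nurse-hours to go.
Take 90 from Site-G at 30 → need 130 more.
Take 130 from Site-E at 90 to finish.
Site-23, Site-1: unused.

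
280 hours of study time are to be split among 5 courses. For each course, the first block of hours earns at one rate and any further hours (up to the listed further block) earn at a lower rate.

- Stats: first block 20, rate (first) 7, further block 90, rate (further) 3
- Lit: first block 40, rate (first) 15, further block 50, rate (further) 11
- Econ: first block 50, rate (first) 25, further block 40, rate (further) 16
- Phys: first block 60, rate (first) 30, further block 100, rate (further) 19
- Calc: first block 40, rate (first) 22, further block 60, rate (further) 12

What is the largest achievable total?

6310

Rank every tier by rate: Phys/T1 30 > Econ/T1 25 > Calc/T1 22 > Phys/T2 19 > Econ/T2 16 > Lit/T1 15 > Calc/T2 12 > Lit/T2 11 > Stats/T1 7 > Stats/T2 3.
Fill Phys T1 block (60 at 30) ; 220 left.
Econ/T1 (25): +50 ; 170 left.
Calc T1 at 22: fill all 40 ; 130 left.
Fill Phys T2 block (100 at 19) ; 30 left.
Econ/T2: +30 of 40 at 16; pool empty.
Total = 30×60 + 25×50 + 22×40 + 19×100 + 16×30 = 6310.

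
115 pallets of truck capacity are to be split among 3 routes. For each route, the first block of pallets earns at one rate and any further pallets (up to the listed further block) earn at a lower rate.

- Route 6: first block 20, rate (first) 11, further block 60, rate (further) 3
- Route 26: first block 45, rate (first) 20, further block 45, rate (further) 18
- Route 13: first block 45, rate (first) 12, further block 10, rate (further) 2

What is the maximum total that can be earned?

Rank every tier by rate: Route 26/tier1 20 > Route 26/tier2 18 > Route 13/tier1 12 > Route 6/tier1 11 > Route 6/tier2 3 > Route 13/tier2 2.
Fill Route 26 tier1 block (45 at 20) → 70 left.
Route 26/tier2 (18): +45 → 25 left.
Route 13/tier1: +25 of 45 at 12; pool empty.
Total = 20×45 + 18×45 + 12×25 = 2010.

2010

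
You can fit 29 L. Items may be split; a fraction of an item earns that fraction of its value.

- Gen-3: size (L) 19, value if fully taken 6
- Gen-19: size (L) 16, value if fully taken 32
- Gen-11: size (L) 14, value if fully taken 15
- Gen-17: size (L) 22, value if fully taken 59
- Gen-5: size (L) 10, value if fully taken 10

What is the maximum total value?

73

Best value per unit of size first: Gen-17 59/22≈2.68, Gen-19 32/16≈2, Gen-11 15/14≈1.07, Gen-5 10/10≈1, Gen-3 6/19≈0.316.
Gen-17: take in full, 22 L for value 59 ; 7 left.
7 L left: a 7/16 share of Gen-19 gives 32×7/16 = 14.
Total value = 73.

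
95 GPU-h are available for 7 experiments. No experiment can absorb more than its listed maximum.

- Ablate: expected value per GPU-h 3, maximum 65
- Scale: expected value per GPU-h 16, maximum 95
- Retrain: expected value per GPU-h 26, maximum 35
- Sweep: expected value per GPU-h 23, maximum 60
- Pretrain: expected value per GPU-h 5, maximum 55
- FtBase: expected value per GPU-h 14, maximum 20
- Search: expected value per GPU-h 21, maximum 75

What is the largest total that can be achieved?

2290

Rank by expected value per GPU-h: Retrain 26 > Sweep 23 > Search 21 > Scale 16 > FtBase 14 > Pretrain 5 > Ablate 3.
Retrain takes 35 to reach its cap of 35 → 60 left.
Sweep takes 60 to reach its cap of 60 → 0 left.
Total = 26×35 + 23×60 = 2290.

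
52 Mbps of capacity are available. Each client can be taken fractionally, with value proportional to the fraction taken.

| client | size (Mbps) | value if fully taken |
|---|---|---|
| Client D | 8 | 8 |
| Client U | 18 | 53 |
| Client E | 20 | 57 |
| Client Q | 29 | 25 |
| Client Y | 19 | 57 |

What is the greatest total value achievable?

Best value per unit of size first: Client Y 57/19≈3, Client U 53/18≈2.94, Client E 57/20≈2.85, Client D 8/8≈1, Client Q 25/29≈0.862.
Client Y: take in full, 19 Mbps for value 57 — 33 left.
Client U: take in full, 18 Mbps for value 53 — 15 left.
Only 15 Mbps remain; take 15/20 of Client E for value 57×15/20 = 42.75.
Total value = 152.75.

152.75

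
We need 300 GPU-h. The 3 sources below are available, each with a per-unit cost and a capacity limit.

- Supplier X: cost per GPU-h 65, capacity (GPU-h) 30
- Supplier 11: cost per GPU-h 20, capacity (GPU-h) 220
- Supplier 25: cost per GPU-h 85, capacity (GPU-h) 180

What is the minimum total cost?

Fill from the cheapest source first.
Supplier 11 at 20: take all 220 GPU-h → 80 still needed.
Take 30 from Supplier X at 65 → need 50 more.
Supplier 25 (85): take the remaining 50 → done.
Cost = 220×20 + 30×65 + 50×85 = 10600.

10600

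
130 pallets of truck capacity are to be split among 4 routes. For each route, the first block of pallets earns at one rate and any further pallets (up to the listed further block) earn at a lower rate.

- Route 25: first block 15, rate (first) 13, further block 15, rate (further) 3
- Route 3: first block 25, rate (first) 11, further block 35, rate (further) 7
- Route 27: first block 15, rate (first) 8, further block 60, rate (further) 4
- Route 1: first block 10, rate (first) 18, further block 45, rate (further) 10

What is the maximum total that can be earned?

1360

Treat each block as its own option and order by rate: Route 1/first 18 > Route 25/first 13 > Route 3/first 11 > Route 1/second 10 > Route 27/first 8 > Route 3/second 7 > Route 27/second 4 > Route 25/second 3.
Route 1 first at 18: fill all 10 ; 120 left.
Route 25 first at 13: fill all 15 ; 105 left.
Route 3/first (11): +25 ; 80 left.
Fill Route 1 second block (45 at 10) ; 35 left.
Fill Route 27 first block (15 at 8) ; 20 left.
20 remain; put them into Route 3 second at 7.
Total = 18×10 + 13×15 + 11×25 + 10×45 + 8×15 + 7×20 = 1360.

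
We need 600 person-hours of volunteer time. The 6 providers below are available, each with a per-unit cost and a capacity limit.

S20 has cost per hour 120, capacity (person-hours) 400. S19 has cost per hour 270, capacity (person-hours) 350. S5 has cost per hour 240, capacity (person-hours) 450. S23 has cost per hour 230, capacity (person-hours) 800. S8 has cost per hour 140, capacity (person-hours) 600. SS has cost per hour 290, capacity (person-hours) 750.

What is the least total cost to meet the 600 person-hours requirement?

76000

Use providers in increasing cost order.
S20 (120): use full 400 ; 200 person-hours to go.
S8 (140): take the remaining 200 ; done.
S23, S5, S19, SS: unused.
Cost = 400×120 + 200×140 = 76000.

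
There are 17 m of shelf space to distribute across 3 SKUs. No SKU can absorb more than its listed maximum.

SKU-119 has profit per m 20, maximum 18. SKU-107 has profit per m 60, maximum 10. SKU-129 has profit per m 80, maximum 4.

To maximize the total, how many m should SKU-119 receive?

Order the SKUs by profit per m: SKU-129 80 > SKU-107 60 > SKU-119 20.
Give SKU-129 4 to hit its cap of 4 ; 13 left.
SKU-107 takes 10 to reach its cap of 10 ; 3 left.
SKU-119: +3 (room for 18) → 3. Pool exhausted.

3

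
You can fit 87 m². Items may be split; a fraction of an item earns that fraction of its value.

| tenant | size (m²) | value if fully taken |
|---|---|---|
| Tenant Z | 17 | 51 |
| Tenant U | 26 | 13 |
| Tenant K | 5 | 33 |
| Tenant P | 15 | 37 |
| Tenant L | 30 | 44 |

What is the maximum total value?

Best value per unit of size first: Tenant K 33/5≈6.6, Tenant Z 51/17≈3, Tenant P 37/15≈2.47, Tenant L 44/30≈1.47, Tenant U 13/26≈0.5.
All 5 m² of Tenant K fit (value 33) ; 82 remain.
Tenant Z: take in full, 17 m² for value 51 ; 65 left.
Take all of Tenant P (15 m², value 37) ; 50 m² left.
Take all of Tenant L (30 m², value 44) ; 20 m² left.
Fill the last 20 m² with part of Tenant U: 20/26 of it earns 10.
Total value = 175.

175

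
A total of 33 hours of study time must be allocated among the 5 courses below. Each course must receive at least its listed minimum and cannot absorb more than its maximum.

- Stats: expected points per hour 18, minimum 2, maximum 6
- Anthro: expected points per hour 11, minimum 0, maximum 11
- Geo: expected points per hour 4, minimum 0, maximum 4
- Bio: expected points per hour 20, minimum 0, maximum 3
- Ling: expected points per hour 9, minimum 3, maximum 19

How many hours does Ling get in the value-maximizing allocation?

13

Meeting every minimum uses 2+0+0+0+3 = 5 hours, leaving 28.
Rank by expected points per hour: Bio 20 > Stats 18 > Anthro 11 > Ling 9 > Geo 4.
Give Bio 3 more to hit its cap of 3 ; 25 left.
Stats: +4 to 6 (cap) ; 21 left.
Anthro: +11 to 11 (cap) ; 10 left.
Ling: +10 (room for 16) → 13. Pool exhausted.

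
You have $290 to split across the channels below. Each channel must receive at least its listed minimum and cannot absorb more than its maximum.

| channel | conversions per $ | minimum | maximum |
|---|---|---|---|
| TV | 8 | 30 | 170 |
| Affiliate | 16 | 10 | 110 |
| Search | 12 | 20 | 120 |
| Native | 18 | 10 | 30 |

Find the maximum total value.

3980

Meeting every minimum uses 30+10+20+10 = 70 $, leaving 220.
Highest conversions per $ first: Native 18 > Affiliate 16 > Search 12 > TV 8.
Native takes 20 more to reach its cap of 30 ; 200 left.
Affiliate takes 100 more to reach its cap of 110 ; 100 left.
Search: +100 to 120 (cap) ; 0 left.
Total = 8×30 + 16×110 + 12×120 + 18×30 = 3980.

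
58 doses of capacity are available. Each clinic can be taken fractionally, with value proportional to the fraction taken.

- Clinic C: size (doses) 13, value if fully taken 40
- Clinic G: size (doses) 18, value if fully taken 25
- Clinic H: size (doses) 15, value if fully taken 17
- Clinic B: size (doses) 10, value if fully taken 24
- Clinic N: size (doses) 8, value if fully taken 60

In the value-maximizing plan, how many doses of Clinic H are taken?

9

Sort by value density: Clinic N 60/8≈7.5, Clinic C 40/13≈3.08, Clinic B 24/10≈2.4, Clinic G 25/18≈1.39, Clinic H 17/15≈1.13.
Take all of Clinic N (8 doses, value 60) — 50 doses left.
Clinic C: take in full, 13 doses for value 40 — 37 left.
Clinic B: take in full, 10 doses for value 24 — 27 left.
Clinic G: take in full, 18 doses for value 25 — 9 left.
9 doses left: a 9/15 share of Clinic H gives 17×9/15 = 10.2.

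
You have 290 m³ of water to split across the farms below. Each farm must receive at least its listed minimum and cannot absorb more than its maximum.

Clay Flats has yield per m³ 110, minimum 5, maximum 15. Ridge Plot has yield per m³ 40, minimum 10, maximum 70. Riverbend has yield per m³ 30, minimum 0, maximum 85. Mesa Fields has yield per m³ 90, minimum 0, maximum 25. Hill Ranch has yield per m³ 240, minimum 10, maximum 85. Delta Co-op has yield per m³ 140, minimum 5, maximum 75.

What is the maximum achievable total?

Meeting every minimum uses 5+10+0+0+10+5 = 30 m³, leaving 260.
Order the farms by yield per m³: Hill Ranch 240 > Delta Co-op 140 > Clay Flats 110 > Mesa Fields 90 > Ridge Plot 40 > Riverbend 30.
Hill Ranch: +75 to 85 (cap) — 185 left.
Delta Co-op: +70 to 75 (cap) — 115 left.
Give Clay Flats 10 more to hit its cap of 15 — 105 left.
Mesa Fields: +25 to 25 (cap) — 80 left.
Ridge Plot: +60 to 70 (cap) — 20 left.
Only 20 left; Riverbend takes them to reach 20.
Total = 110×15 + 40×70 + 30×20 + 90×25 + 240×85 + 140×75 = 38200.

38200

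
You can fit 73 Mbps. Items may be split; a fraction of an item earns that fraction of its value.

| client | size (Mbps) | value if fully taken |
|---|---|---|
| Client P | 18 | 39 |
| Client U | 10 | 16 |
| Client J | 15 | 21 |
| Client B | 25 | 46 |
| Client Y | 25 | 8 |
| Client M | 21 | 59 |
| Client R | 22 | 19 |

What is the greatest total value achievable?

158.4

Best value per unit of size first: Client M 59/21≈2.81, Client P 39/18≈2.17, Client B 46/25≈1.84, Client U 16/10≈1.6, Client J 21/15≈1.4, Client R 19/22≈0.864, Client Y 8/25≈0.32.
All 21 Mbps of Client M fit (value 59) — 52 remain.
All 18 Mbps of Client P fit (value 39) — 34 remain.
Client B: take in full, 25 Mbps for value 46 — 9 left.
Fill the last 9 Mbps with part of Client U: 9/10 of it earns 14.4.
Total value = 158.4.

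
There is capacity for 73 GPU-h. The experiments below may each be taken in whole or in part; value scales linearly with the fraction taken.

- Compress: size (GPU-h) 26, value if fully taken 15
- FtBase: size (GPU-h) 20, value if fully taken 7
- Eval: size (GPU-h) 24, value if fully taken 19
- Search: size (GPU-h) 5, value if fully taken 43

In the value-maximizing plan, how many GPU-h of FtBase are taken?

18

Sort by value density: Search 43/5≈8.6, Eval 19/24≈0.792, Compress 15/26≈0.577, FtBase 7/20≈0.35.
Take all of Search (5 GPU-h, value 43) ; 68 GPU-h left.
Take all of Eval (24 GPU-h, value 19) ; 44 GPU-h left.
Take all of Compress (26 GPU-h, value 15) ; 18 GPU-h left.
18 GPU-h left: a 18/20 share of FtBase gives 7×18/20 = 6.3.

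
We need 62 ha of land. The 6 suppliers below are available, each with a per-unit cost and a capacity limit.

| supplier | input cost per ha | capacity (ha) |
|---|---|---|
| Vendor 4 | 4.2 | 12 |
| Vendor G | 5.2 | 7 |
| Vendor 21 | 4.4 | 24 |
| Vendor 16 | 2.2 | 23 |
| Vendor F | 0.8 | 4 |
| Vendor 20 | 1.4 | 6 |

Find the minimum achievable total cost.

Fill from the cheapest supplier first.
Vendor F at 0.8: take all 4 ha → 58 still needed.
Vendor 20 (1.4): use full 6 → 52 ha to go.
Vendor 16 (2.2): use full 23 → 29 ha to go.
Vendor 4 at 4.2: take all 12 ha → 17 still needed.
Take 17 from Vendor 21 at 4.4 to finish.
Vendor G: unused.
Cost = 4×0.8 + 6×1.4 + 23×2.2 + 12×4.2 + 17×4.4 = 187.4.

187.4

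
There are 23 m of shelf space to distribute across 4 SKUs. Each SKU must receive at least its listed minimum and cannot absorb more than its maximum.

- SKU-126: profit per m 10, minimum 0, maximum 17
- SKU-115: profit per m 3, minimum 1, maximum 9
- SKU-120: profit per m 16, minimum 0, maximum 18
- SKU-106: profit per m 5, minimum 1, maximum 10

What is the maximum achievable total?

Meeting every minimum uses 0+1+0+1 = 2 m, leaving 21.
Order the SKUs by profit per m: SKU-120 16 > SKU-126 10 > SKU-106 5 > SKU-115 3.
SKU-120: +18 to 18 (cap) — 3 left.
Only 3 left; SKU-126 takes them to reach 3.
Total = 10×3 + 3×1 + 16×18 + 5×1 = 326.

326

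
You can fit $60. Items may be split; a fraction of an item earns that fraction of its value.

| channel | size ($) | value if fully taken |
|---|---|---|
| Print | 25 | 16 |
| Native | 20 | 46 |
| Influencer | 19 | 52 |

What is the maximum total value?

Rank by value-to-size ratio: Influencer 52/19≈2.74, Native 46/20≈2.3, Print 16/25≈0.64.
Influencer: take in full, 19 $ for value 52 ; 41 left.
Native: take in full, 20 $ for value 46 ; 21 left.
21 $ left: a 21/25 share of Print gives 16×21/25 = 13.44.
Total value = 111.44.

111.44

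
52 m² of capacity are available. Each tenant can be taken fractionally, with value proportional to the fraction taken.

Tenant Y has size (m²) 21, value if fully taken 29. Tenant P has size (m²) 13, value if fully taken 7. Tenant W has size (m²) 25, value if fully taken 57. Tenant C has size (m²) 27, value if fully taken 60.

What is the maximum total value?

Sort by value density: Tenant W 57/25≈2.28, Tenant C 60/27≈2.22, Tenant Y 29/21≈1.38, Tenant P 7/13≈0.538.
Take all of Tenant W (25 m², value 57) ; 27 m² left.
Tenant C: take in full, 27 m² for value 60 ; 0 left.
Total value = 117.

117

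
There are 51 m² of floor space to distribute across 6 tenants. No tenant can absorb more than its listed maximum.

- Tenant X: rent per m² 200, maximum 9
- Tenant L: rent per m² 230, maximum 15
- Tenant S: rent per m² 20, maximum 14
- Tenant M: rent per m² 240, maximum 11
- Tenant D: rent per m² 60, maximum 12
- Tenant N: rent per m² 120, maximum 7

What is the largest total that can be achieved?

Order the tenants by rent per m²: Tenant M 240 > Tenant L 230 > Tenant X 200 > Tenant N 120 > Tenant D 60 > Tenant S 20.
Tenant M takes 11 to reach its cap of 11 — 40 left.
Tenant L: +15 to 15 (cap) — 25 left.
Tenant X: +9 to 9 (cap) — 16 left.
Give Tenant N 7 to hit its cap of 7 — 9 left.
Only 9 left; Tenant D takes them to reach 9.
Total = 200×9 + 230×15 + 240×11 + 60×9 + 120×7 = 9270.

9270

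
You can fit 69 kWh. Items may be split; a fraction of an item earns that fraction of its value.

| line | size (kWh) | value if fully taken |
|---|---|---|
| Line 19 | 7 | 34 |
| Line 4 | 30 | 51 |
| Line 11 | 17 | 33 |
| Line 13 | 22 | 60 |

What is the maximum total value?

Best value per unit of size first: Line 19 34/7≈4.86, Line 13 60/22≈2.73, Line 11 33/17≈1.94, Line 4 51/30≈1.7.
All 7 kWh of Line 19 fit (value 34) — 62 remain.
Line 13: take in full, 22 kWh for value 60 — 40 left.
Line 11: take in full, 17 kWh for value 33 — 23 left.
23 kWh left: a 23/30 share of Line 4 gives 51×23/30 = 39.1.
Total value = 166.1.

166.1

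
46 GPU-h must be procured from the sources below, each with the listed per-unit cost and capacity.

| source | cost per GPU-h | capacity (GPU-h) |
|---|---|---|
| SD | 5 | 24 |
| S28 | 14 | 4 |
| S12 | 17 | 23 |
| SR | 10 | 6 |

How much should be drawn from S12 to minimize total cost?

12

Cheapest first:
SD at 5: take all 24 GPU-h ; 22 still needed.
SR at 10: take all 6 GPU-h ; 16 still needed.
S28 (14): use full 4 ; 12 GPU-h to go.
Take 12 from S12 at 17 to finish.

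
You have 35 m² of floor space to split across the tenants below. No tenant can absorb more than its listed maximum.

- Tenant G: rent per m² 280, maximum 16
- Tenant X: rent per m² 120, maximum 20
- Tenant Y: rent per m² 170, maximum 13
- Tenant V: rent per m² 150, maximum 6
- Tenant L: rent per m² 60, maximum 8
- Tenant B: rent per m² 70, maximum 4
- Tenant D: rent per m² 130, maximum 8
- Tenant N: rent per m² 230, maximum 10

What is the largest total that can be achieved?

Highest rent per m² first: Tenant G 280 > Tenant N 230 > Tenant Y 170 > Tenant V 150 > Tenant D 130 > Tenant X 120 > Tenant B 70 > Tenant L 60.
Tenant G: +16 to 16 (cap) → 19 left.
Tenant N: +10 to 10 (cap) → 9 left.
Only 9 left; Tenant Y takes them to reach 9.
Total = 280×16 + 170×9 + 230×10 = 8310.

8310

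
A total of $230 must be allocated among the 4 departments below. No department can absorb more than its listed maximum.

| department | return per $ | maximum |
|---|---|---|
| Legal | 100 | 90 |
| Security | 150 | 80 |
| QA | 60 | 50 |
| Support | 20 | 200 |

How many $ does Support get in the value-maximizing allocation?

10

Order the departments by return per $: Security 150 > Legal 100 > QA 60 > Support 20.
Give Security 80 to hit its cap of 80 → 150 left.
Legal takes 90 to reach its cap of 90 → 60 left.
QA takes 50 to reach its cap of 50 → 10 left.
Only 10 left; Support takes them to reach 10.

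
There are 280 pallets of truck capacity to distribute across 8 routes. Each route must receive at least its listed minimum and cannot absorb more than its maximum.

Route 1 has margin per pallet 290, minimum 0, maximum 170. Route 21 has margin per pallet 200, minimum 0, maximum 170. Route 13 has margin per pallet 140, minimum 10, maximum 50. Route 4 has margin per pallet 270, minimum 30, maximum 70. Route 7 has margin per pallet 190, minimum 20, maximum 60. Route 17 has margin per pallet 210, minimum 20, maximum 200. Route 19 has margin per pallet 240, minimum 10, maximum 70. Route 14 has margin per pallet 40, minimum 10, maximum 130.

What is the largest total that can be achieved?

72300

Meeting every minimum uses 0+0+10+30+20+20+10+10 = 100 pallets, leaving 180.
Rank by margin per pallet: Route 1 290 > Route 4 270 > Route 19 240 > Route 17 210 > Route 21 200 > Route 7 190 > Route 13 140 > Route 14 40.
Route 1 takes 170 more to reach its cap of 170 ; 10 left.
Route 4: +10 (room for 40) → 40. Pool exhausted.
Total = 290×170 + 140×10 + 270×40 + 190×20 + 210×20 + 240×10 + 40×10 = 72300.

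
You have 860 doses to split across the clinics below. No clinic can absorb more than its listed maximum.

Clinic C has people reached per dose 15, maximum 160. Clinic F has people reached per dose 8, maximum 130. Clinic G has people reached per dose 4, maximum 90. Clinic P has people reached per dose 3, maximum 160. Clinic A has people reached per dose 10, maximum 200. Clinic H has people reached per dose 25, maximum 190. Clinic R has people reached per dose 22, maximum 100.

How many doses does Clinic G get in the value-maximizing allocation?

Order the clinics by people reached per dose: Clinic H 25 > Clinic R 22 > Clinic C 15 > Clinic A 10 > Clinic F 8 > Clinic G 4 > Clinic P 3.
Clinic H takes 190 to reach its cap of 190 — 670 left.
Clinic R: +100 to 100 (cap) — 570 left.
Clinic C: +160 to 160 (cap) — 410 left.
Clinic A takes 200 to reach its cap of 200 — 210 left.
Clinic F: +130 to 130 (cap) — 80 left.
Clinic G: +80 (room for 90) → 80. Pool exhausted.

80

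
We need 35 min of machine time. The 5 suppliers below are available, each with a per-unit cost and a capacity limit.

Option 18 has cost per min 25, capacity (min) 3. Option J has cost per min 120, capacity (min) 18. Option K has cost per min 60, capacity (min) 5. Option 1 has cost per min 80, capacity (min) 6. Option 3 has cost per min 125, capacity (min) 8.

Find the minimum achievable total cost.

3390

Use suppliers in increasing cost order.
Option 18 (25): use full 3 ; 32 min to go.
Option K at 60: take all 5 min ; 27 still needed.
Option 1 at 80: take all 6 min ; 21 still needed.
Take 18 from Option J at 120 ; need 3 more.
Option 3 (125): take the remaining 3 ; done.
Cost = 3×25 + 5×60 + 6×80 + 18×120 + 3×125 = 3390.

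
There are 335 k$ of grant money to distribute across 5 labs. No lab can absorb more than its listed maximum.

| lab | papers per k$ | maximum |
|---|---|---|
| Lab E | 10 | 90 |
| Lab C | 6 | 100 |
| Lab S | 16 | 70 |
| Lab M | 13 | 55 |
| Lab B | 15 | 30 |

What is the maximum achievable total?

3725

Highest papers per k$ first: Lab S 16 > Lab B 15 > Lab M 13 > Lab E 10 > Lab C 6.
Lab S: +70 to 70 (cap) ; 265 left.
Lab B: +30 to 30 (cap) ; 235 left.
Lab M: +55 to 55 (cap) ; 180 left.
Lab E: +90 to 90 (cap) ; 90 left.
Lab C has room for 100 but only 90 remain, so it gets 90.
Total = 10×90 + 6×90 + 16×70 + 13×55 + 15×30 = 3725.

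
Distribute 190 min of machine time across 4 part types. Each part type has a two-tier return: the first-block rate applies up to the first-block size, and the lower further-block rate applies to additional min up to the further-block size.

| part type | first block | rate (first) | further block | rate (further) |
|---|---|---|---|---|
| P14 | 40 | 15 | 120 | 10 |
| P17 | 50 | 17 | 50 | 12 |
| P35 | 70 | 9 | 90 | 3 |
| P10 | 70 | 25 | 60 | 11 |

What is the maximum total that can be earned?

3560

Treat each block as its own option and order by rate: P10/tier1 25 > P17/tier1 17 > P14/tier1 15 > P17/tier2 12 > P10/tier2 11 > P14/tier2 10 > P35/tier1 9 > P35/tier2 3.
P10/tier1 (25): +70 → 120 left.
Fill P17 tier1 block (50 at 17) → 70 left.
P14/tier1 (15): +40 → 30 left.
30 remain; put them into P17 tier2 at 12.
Total = 25×70 + 17×50 + 15×40 + 12×30 = 3560.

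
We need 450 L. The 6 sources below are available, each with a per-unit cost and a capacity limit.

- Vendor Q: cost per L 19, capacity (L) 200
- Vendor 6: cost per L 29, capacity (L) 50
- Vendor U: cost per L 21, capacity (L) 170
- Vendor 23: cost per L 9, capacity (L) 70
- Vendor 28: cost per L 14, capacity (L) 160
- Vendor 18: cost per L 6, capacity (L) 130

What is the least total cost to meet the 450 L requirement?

Fill from the cheapest source first.
Take 130 from Vendor 18 at 6 ; need 320 more.
Vendor 23 (9): use full 70 ; 250 L to go.
Take 160 from Vendor 28 at 14 ; need 90 more.
Vendor Q at 19: take 90 of its 200 ; requirement met.
Vendor U, Vendor 6: unused.
Cost = 130×6 + 70×9 + 160×14 + 90×19 = 5360.

5360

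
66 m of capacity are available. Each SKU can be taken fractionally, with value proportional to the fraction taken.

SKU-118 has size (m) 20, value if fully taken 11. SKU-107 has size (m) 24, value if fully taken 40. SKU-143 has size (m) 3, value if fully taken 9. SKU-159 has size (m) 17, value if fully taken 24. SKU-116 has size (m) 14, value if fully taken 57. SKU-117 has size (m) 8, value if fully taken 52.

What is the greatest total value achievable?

Best value per unit of size first: SKU-117 52/8≈6.5, SKU-116 57/14≈4.07, SKU-143 9/3≈3, SKU-107 40/24≈1.67, SKU-159 24/17≈1.41, SKU-118 11/20≈0.55.
SKU-117: take in full, 8 m for value 52 ; 58 left.
SKU-116: take in full, 14 m for value 57 ; 44 left.
SKU-143: take in full, 3 m for value 9 ; 41 left.
All 24 m of SKU-107 fit (value 40) ; 17 remain.
Take all of SKU-159 (17 m, value 24) ; 0 m left.
Total value = 182.

182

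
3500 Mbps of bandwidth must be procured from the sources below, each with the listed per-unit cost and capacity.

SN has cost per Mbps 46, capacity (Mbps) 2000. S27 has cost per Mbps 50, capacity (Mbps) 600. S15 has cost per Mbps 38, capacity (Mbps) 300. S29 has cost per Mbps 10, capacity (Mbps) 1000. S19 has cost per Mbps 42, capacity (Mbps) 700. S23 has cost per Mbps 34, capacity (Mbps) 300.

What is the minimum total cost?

Fill from the cheapest source first.
S29 at 10: take all 1000 Mbps → 2500 still needed.
Take 300 from S23 at 34 → need 2200 more.
S15 at 38: take all 300 Mbps → 1900 still needed.
S19 at 42: take all 700 Mbps → 1200 still needed.
SN at 46: take 1200 of its 2000 → requirement met.
S27: unused.
Cost = 1000×10 + 300×34 + 300×38 + 700×42 + 1200×46 = 116200.

116200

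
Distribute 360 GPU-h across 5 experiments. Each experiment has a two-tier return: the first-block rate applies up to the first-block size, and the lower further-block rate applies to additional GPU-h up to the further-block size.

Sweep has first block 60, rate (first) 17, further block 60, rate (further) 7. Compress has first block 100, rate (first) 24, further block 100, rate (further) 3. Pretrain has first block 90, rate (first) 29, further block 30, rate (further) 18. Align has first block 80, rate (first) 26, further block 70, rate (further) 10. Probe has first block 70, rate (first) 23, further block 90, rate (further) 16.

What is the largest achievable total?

Rank every tier by rate: Pretrain/first 29 > Align/first 26 > Compress/first 24 > Probe/first 23 > Pretrain/second 18 > Sweep/first 17 > Probe/second 16 > Align/second 10 > Sweep/second 7 > Compress/second 3.
Pretrain first at 29: fill all 90 — 270 left.
Fill Align first block (80 at 26) — 190 left.
Compress/first (24): +100 — 90 left.
Probe/first (23): +70 — 20 left.
Pretrain/second: +20 of 30 at 18; pool empty.
Total = 29×90 + 26×80 + 24×100 + 23×70 + 18×20 = 9060.

9060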